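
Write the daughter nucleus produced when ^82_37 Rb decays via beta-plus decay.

Beta-plus decay: mass number changes by +0, atomic number by -1.
A: 82 = 82; Z: 37 − 1 = 36.
Z = 36 is krypton, so the daughter is ^82_36 Kr.

Kr-82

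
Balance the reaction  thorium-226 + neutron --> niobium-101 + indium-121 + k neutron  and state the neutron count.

Conserve mass number: 227 = 101 + 121 + k, so k = 227 − 222 = 5.
Check atomic number: 90 = 41 + 49 + 0 = 90. ✓

5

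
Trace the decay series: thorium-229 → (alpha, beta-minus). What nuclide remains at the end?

Ac-225

Start: (A, Z) = (229, 90).
After α: (225, 88).
After β⁻: (225, 89).
Z = 89 is actinium.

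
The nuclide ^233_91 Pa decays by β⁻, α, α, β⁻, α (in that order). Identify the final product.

Fr-221

Start: (A, Z) = (233, 91).
After β⁻: (233, 92).
After α: (229, 90).
After α: (225, 88).
After β⁻: (225, 89).
After α: (221, 87).
Z = 87 is francium.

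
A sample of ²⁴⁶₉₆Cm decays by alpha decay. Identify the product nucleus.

Alpha decay: mass number changes by -4, atomic number by -2.
A: 246 − 4 = 242; Z: 96 − 2 = 94.
Z = 94 is plutonium, so the daughter is ²⁴²₉₄Pu.

Pu-242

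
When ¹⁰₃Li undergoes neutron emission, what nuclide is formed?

Li-9

Neutron emission: mass number changes by -1, atomic number by +0.
A: 10 − 1 = 9; Z: 3 = 3.
Z = 3 is lithium, so the daughter is ⁹₃Li.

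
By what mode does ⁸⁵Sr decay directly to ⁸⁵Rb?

ΔA = 85 − 85 = 0; ΔZ = 37 − 38 = -1.
A is unchanged and Z drops by 1 — a proton has become a neutron (β⁺ emission or electron capture).

beta-plus decay or electron capture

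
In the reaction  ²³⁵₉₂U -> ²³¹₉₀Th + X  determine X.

alpha particle

Conserve mass number: 235 = 231 + A, so A = 4.
Conserve atomic number: 92 = 90 + Z, so Z = 2.
A = 4 and Z = 2 is ⁴₂He — an alpha particle.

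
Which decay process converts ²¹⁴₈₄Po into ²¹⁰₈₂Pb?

alpha decay

ΔA = 210 − 214 = -4; ΔZ = 82 − 84 = -2.
A drops by 4 and Z drops by 2 — the signature of alpha emission.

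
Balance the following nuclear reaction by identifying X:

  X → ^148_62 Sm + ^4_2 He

Gd-152

Conserve mass number: A = 148 + 4, so A = 152.
Conserve atomic number: Z = 62 + 2, so Z = 64.
Z = 64 is gadolinium, so the species is ^152_64 Gd.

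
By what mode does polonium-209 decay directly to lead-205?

ΔA = 205 − 209 = -4; ΔZ = 82 − 84 = -2.
A drops by 4 and Z drops by 2 — the signature of alpha emission.

alpha decay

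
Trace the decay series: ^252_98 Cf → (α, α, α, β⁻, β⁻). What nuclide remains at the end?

Start: (A, Z) = (252, 98).
After α: (248, 96).
After α: (244, 94).
After α: (240, 92).
After β⁻: (240, 93).
After β⁻: (240, 94).
Z = 94 is plutonium.

Pu-240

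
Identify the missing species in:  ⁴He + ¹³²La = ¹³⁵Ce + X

proton

Conserve mass number: 4 + 132 = 135 + A, so A = 1.
Conserve atomic number: 2 + 57 = 58 + Z, so Z = 1.
A = 1 and Z = 1 is ¹H — a proton.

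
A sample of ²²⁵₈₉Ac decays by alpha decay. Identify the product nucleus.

Fr-221

Alpha decay: mass number changes by -4, atomic number by -2.
A: 225 − 4 = 221; Z: 89 − 2 = 87.
Z = 87 is francium, so the daughter is ²²¹₈₇Fr.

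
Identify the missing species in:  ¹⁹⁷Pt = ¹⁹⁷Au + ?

beta-minus particle

Conserve mass number: 197 = 197 + A, so A = 0.
Conserve atomic number: 78 = 79 + Z, so Z = -1.
A = 0 and Z = -1 is e⁻ — a beta-minus particle.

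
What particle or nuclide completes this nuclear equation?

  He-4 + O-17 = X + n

Conserve mass number: 4 + 17 = A + 1, so A = 20.
Conserve atomic number: 2 + 8 = Z + 0, so Z = 10.
Z = 10 is neon, so the species is Ne-20.

Ne-20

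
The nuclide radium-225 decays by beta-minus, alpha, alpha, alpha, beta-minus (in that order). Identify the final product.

Start: (A, Z) = (225, 88).
After β⁻: (225, 89).
After α: (221, 87).
After α: (217, 85).
After α: (213, 83).
After β⁻: (213, 84).
Z = 84 is polonium.

Po-213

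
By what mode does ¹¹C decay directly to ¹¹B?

beta-plus decay or electron capture

ΔA = 11 − 11 = 0; ΔZ = 5 − 6 = -1.
A is unchanged and Z drops by 1 — a proton has become a neutron (β⁺ emission or electron capture).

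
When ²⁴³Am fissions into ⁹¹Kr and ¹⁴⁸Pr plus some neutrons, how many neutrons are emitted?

Conserve mass number: 243 = 91 + 148 + k, so k = 243 − 239 = 4.
Check atomic number: 95 = 36 + 59 + 0 = 95. ✓

4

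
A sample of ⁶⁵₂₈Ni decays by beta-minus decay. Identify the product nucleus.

Beta-minus decay: mass number changes by +0, atomic number by +1.
A: 65 = 65; Z: 28 + 1 = 29.
Z = 29 is copper, so the daughter is ⁶⁵₂₉Cu.

Cu-65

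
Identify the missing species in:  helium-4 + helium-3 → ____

Be-7

Conserve mass number: 4 + 3 = A, so A = 7.
Conserve atomic number: 2 + 2 = Z, so Z = 4.
Z = 4 is beryllium, so the species is beryllium-7.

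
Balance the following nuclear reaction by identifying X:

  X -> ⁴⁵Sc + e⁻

Ca-45

Conserve mass number: A = 45 + 0, so A = 45.
Conserve atomic number: Z = 21 − 1, so Z = 20.
Z = 20 is calcium, so the species is ⁴⁵Ca.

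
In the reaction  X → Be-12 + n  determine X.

Conserve mass number: A = 12 + 1, so A = 13.
Conserve atomic number: Z = 4 + 0, so Z = 4.
Z = 4 is beryllium, so the species is Be-13.

Be-13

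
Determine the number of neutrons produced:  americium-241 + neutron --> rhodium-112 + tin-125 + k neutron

5

Conserve mass number: 242 = 112 + 125 + k, so k = 242 − 237 = 5.
Check atomic number: 95 = 45 + 50 + 0 = 95. ✓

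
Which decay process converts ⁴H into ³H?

neutron emission

ΔA = 3 − 4 = -1; ΔZ = 1 − 1 = +0.
A drops by 1 with Z unchanged — a neutron was emitted.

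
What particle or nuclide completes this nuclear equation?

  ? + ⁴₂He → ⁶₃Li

Conserve mass number: A + 4 = 6, so A = 2.
Conserve atomic number: Z + 2 = 3, so Z = 1.
A = 2 and Z = 1 is ²₁H — a deuteron.

deuteron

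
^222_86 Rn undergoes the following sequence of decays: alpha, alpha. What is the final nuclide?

Pb-214

Start: (A, Z) = (222, 86).
After α: (218, 84).
After α: (214, 82).
Z = 82 is lead.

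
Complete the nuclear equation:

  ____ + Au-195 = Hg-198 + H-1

alpha particle

Conserve mass number: A + 195 = 198 + 1, so A = 4.
Conserve atomic number: Z + 79 = 80 + 1, so Z = 2.
A = 4 and Z = 2 is He-4 — an alpha particle.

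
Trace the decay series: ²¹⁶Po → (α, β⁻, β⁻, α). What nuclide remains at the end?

Pb-208

Start: (A, Z) = (216, 84).
After α: (212, 82).
After β⁻: (212, 83).
After β⁻: (212, 84).
After α: (208, 82).
Z = 82 is lead.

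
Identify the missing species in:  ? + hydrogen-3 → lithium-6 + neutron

Conserve mass number: A + 3 = 6 + 1, so A = 4.
Conserve atomic number: Z + 1 = 3 + 0, so Z = 2.
A = 4 and Z = 2 is helium-4 — an alpha particle.

alpha particle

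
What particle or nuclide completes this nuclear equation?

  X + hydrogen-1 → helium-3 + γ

deuteron

Conserve mass number: A + 1 = 3 + 0, so A = 2.
Conserve atomic number: Z + 1 = 2 + 0, so Z = 1.
A = 2 and Z = 1 is hydrogen-2 — a deuteron.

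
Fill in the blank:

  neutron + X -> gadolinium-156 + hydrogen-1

Tb-156

Conserve mass number: 1 + A = 156 + 1, so A = 156.
Conserve atomic number: 0 + Z = 64 + 1, so Z = 65.
Z = 65 is terbium, so the species is terbium-156.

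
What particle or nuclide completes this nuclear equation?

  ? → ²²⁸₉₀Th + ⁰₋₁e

Conserve mass number: A = 228 + 0, so A = 228.
Conserve atomic number: Z = 90 − 1, so Z = 89.
Z = 89 is actinium, so the species is ²²⁸₈₉Ac.

Ac-228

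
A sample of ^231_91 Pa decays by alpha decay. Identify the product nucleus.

Ac-227

Alpha decay: mass number changes by -4, atomic number by -2.
A: 231 − 4 = 227; Z: 91 − 2 = 89.
Z = 89 is actinium, so the daughter is ^227_89 Ac.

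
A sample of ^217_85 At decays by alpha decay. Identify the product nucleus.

Alpha decay: mass number changes by -4, atomic number by -2.
A: 217 − 4 = 213; Z: 85 − 2 = 83.
Z = 83 is bismuth, so the daughter is ^213_83 Bi.

Bi-213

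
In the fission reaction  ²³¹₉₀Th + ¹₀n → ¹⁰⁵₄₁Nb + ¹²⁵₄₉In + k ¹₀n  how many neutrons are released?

2

Conserve mass number: 232 = 105 + 125 + k, so k = 232 − 230 = 2.
Check atomic number: 90 = 41 + 49 + 0 = 90. ✓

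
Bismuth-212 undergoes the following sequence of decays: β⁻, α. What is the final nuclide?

Pb-208

Start: (A, Z) = (212, 83).
After β⁻: (212, 84).
After α: (208, 82).
Z = 82 is lead.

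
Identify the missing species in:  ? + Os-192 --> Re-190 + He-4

deuteron

Conserve mass number: A + 192 = 190 + 4, so A = 2.
Conserve atomic number: Z + 76 = 75 + 2, so Z = 1.
A = 2 and Z = 1 is H-2 — a deuteron.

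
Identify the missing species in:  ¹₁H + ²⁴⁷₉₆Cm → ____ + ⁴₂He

Conserve mass number: 1 + 247 = A + 4, so A = 244.
Conserve atomic number: 1 + 96 = Z + 2, so Z = 95.
Z = 95 is americium, so the species is ²⁴⁴₉₅Am.

Am-244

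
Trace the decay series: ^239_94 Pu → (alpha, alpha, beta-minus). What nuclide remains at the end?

Start: (A, Z) = (239, 94).
After α: (235, 92).
After α: (231, 90).
After β⁻: (231, 91).
Z = 91 is protactinium.

Pa-231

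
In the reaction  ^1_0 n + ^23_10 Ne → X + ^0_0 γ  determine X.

Conserve mass number: 1 + 23 = A + 0, so A = 24.
Conserve atomic number: 0 + 10 = Z + 0, so Z = 10.
Z = 10 is neon, so the species is ^24_10 Ne.

Ne-24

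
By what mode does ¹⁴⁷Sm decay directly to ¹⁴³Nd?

ΔA = 143 − 147 = -4; ΔZ = 60 − 62 = -2.
A drops by 4 and Z drops by 2 — the signature of alpha emission.

alpha decay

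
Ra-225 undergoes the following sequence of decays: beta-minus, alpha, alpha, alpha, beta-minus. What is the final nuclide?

Start: (A, Z) = (225, 88).
After β⁻: (225, 89).
After α: (221, 87).
After α: (217, 85).
After α: (213, 83).
After β⁻: (213, 84).
Z = 84 is polonium.

Po-213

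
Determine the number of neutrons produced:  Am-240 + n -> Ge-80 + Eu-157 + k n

4

Conserve mass number: 241 = 80 + 157 + k, so k = 241 − 237 = 4.
Check atomic number: 95 = 32 + 63 + 0 = 95. ✓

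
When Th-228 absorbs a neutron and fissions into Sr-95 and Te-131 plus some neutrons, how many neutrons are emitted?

3

Conserve mass number: 229 = 95 + 131 + k, so k = 229 − 226 = 3.
Check atomic number: 90 = 38 + 52 + 0 = 90. ✓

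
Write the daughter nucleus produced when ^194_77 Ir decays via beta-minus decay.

Beta-minus decay: mass number changes by +0, atomic number by +1.
A: 194 = 194; Z: 77 + 1 = 78.
Z = 78 is platinum, so the daughter is ^194_78 Pt.

Pt-194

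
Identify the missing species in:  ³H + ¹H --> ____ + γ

He-4

Conserve mass number: 3 + 1 = A + 0, so A = 4.
Conserve atomic number: 1 + 1 = Z + 0, so Z = 2.
A = 4 and Z = 2 is ⁴He — an alpha particle.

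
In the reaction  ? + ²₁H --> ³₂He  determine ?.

proton

Conserve mass number: A + 2 = 3, so A = 1.
Conserve atomic number: Z + 1 = 2, so Z = 1.
A = 1 and Z = 1 is ¹₁H — a proton.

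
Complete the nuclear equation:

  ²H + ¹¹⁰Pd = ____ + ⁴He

Rh-108

Conserve mass number: 2 + 110 = A + 4, so A = 108.
Conserve atomic number: 1 + 46 = Z + 2, so Z = 45.
Z = 45 is rhodium, so the species is ¹⁰⁸Rh.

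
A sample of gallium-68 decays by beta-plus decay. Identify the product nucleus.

Beta-plus decay: mass number changes by +0, atomic number by -1.
A: 68 = 68; Z: 31 − 1 = 30.
Z = 30 is zinc, so the daughter is zinc-68.

Zn-68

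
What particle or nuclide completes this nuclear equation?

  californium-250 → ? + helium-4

Cm-246

Conserve mass number: 250 = A + 4, so A = 246.
Conserve atomic number: 98 = Z + 2, so Z = 96.
Z = 96 is curium, so the species is curium-246.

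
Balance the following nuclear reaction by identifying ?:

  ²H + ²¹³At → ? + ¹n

Conserve mass number: 2 + 213 = A + 1, so A = 214.
Conserve atomic number: 1 + 85 = Z + 0, so Z = 86.
Z = 86 is radon, so the species is ²¹⁴Rn.

Rn-214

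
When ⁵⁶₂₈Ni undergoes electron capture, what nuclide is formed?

Co-56

Electron capture: mass number changes by +0, atomic number by -1.
A: 56 = 56; Z: 28 − 1 = 27.
Z = 27 is cobalt, so the daughter is ⁵⁶₂₇Co.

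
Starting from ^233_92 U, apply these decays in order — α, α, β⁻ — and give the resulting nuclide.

Start: (A, Z) = (233, 92).
After α: (229, 90).
After α: (225, 88).
After β⁻: (225, 89).
Z = 89 is actinium.

Ac-225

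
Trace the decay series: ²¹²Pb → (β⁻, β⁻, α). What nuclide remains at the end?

Start: (A, Z) = (212, 82).
After β⁻: (212, 83).
After β⁻: (212, 84).
After α: (208, 82).
Z = 82 is lead.

Pb-208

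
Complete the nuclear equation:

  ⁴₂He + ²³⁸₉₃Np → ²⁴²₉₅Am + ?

Conserve mass number: 4 + 238 = 242 + A, so A = 0.
Conserve atomic number: 2 + 93 = 95 + Z, so Z = 0.
A = 0 and Z = 0 is ⁰₀γ — a gamma ray.

gamma ray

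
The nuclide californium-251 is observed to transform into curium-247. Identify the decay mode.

alpha decay

ΔA = 247 − 251 = -4; ΔZ = 96 − 98 = -2.
A drops by 4 and Z drops by 2 — the signature of alpha emission.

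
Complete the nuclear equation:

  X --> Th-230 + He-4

Conserve mass number: A = 230 + 4, so A = 234.
Conserve atomic number: Z = 90 + 2, so Z = 92.
Z = 92 is uranium, so the species is U-234.

U-234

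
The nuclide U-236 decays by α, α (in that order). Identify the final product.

Start: (A, Z) = (236, 92).
After α: (232, 90).
After α: (228, 88).
Z = 88 is radium.

Ra-228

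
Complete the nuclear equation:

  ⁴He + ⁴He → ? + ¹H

Conserve mass number: 4 + 4 = A + 1, so A = 7.
Conserve atomic number: 2 + 2 = Z + 1, so Z = 3.
Z = 3 is lithium, so the species is ⁷Li.

Li-7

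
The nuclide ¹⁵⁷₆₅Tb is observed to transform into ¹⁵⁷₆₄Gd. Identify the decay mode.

beta-plus decay or electron capture

ΔA = 157 − 157 = 0; ΔZ = 64 − 65 = -1.
A is unchanged and Z drops by 1 — a proton has become a neutron (β⁺ emission or electron capture).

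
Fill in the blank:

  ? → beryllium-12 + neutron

Conserve mass number: A = 12 + 1, so A = 13.
Conserve atomic number: Z = 4 + 0, so Z = 4.
Z = 4 is beryllium, so the species is beryllium-13.

Be-13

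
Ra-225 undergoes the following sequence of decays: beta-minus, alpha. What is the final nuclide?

Start: (A, Z) = (225, 88).
After β⁻: (225, 89).
After α: (221, 87).
Z = 87 is francium.

Fr-221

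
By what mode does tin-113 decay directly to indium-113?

beta-plus decay or electron capture

ΔA = 113 − 113 = 0; ΔZ = 49 − 50 = -1.
A is unchanged and Z drops by 1 — a proton has become a neutron (β⁺ emission or electron capture).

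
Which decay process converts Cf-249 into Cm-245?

ΔA = 245 − 249 = -4; ΔZ = 96 − 98 = -2.
A drops by 4 and Z drops by 2 — the signature of alpha emission.

alpha decay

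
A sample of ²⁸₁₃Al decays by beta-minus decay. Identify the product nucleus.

Beta-minus decay: mass number changes by +0, atomic number by +1.
A: 28 = 28; Z: 13 + 1 = 14.
Z = 14 is silicon, so the daughter is ²⁸₁₄Si.

Si-28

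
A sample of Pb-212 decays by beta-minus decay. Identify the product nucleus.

Bi-212

Beta-minus decay: mass number changes by +0, atomic number by +1.
A: 212 = 212; Z: 82 + 1 = 83.
Z = 83 is bismuth, so the daughter is Bi-212.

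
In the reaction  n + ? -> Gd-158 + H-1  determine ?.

Conserve mass number: 1 + A = 158 + 1, so A = 158.
Conserve atomic number: 0 + Z = 64 + 1, so Z = 65.
Z = 65 is terbium, so the species is Tb-158.

Tb-158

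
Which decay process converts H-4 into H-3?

neutron emission

ΔA = 3 − 4 = -1; ΔZ = 1 − 1 = +0.
A drops by 1 with Z unchanged — a neutron was emitted.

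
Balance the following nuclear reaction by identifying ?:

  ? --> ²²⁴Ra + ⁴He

Th-228

Conserve mass number: A = 224 + 4, so A = 228.
Conserve atomic number: Z = 88 + 2, so Z = 90.
Z = 90 is thorium, so the species is ²²⁸Th.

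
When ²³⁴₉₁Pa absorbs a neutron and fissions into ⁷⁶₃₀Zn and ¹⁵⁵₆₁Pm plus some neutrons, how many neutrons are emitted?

Conserve mass number: 235 = 76 + 155 + k, so k = 235 − 231 = 4.
Check atomic number: 91 = 30 + 61 + 0 = 91. ✓

4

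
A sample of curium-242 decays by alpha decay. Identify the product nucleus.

Alpha decay: mass number changes by -4, atomic number by -2.
A: 242 − 4 = 238; Z: 96 − 2 = 94.
Z = 94 is plutonium, so the daughter is plutonium-238.

Pu-238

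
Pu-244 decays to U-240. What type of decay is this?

alpha decay

ΔA = 240 − 244 = -4; ΔZ = 92 − 94 = -2.
A drops by 4 and Z drops by 2 — the signature of alpha emission.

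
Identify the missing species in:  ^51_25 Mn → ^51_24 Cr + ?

Conserve mass number: 51 = 51 + A, so A = 0.
Conserve atomic number: 25 = 24 + Z, so Z = 1.
A = 0 and Z = 1 is ^0_1 e — a positron.

positron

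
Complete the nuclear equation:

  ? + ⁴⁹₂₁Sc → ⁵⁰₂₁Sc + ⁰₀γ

neutron

Conserve mass number: A + 49 = 50 + 0, so A = 1.
Conserve atomic number: Z + 21 = 21 + 0, so Z = 0.
A = 1 and Z = 0 is ¹₀n — a neutron.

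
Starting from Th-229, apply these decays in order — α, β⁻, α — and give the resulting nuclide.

Fr-221

Start: (A, Z) = (229, 90).
After α: (225, 88).
After β⁻: (225, 89).
After α: (221, 87).
Z = 87 is francium.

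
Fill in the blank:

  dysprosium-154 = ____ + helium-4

Conserve mass number: 154 = A + 4, so A = 150.
Conserve atomic number: 66 = Z + 2, so Z = 64.
Z = 64 is gadolinium, so the species is gadolinium-150.

Gd-150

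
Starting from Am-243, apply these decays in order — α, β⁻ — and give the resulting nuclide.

Pu-239

Start: (A, Z) = (243, 95).
After α: (239, 93).
After β⁻: (239, 94).
Z = 94 is plutonium.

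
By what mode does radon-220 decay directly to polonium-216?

ΔA = 216 − 220 = -4; ΔZ = 84 − 86 = -2.
A drops by 4 and Z drops by 2 — the signature of alpha emission.

alpha decay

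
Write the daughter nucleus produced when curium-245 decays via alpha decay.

Alpha decay: mass number changes by -4, atomic number by -2.
A: 245 − 4 = 241; Z: 96 − 2 = 94.
Z = 94 is plutonium, so the daughter is plutonium-241.

Pu-241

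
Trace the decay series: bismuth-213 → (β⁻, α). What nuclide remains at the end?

Start: (A, Z) = (213, 83).
After β⁻: (213, 84).
After α: (209, 82).
Z = 82 is lead.

Pb-209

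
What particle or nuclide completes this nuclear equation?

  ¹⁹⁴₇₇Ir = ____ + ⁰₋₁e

Conserve mass number: 194 = A + 0, so A = 194.
Conserve atomic number: 77 = Z − 1, so Z = 78.
Z = 78 is platinum, so the species is ¹⁹⁴₇₈Pt.

Pt-194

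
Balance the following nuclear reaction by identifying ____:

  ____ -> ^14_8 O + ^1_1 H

F-15

Conserve mass number: A = 14 + 1, so A = 15.
Conserve atomic number: Z = 8 + 1, so Z = 9.
Z = 9 is fluorine, so the species is ^15_9 F.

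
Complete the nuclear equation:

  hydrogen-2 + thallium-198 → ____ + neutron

Conserve mass number: 2 + 198 = A + 1, so A = 199.
Conserve atomic number: 1 + 81 = Z + 0, so Z = 82.
Z = 82 is lead, so the species is lead-199.

Pb-199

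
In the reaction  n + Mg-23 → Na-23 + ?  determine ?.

Conserve mass number: 1 + 23 = 23 + A, so A = 1.
Conserve atomic number: 0 + 12 = 11 + Z, so Z = 1.
A = 1 and Z = 1 is H-1 — a proton.

proton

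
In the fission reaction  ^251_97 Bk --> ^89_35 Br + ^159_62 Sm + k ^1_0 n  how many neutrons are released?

3

Conserve mass number: 251 = 89 + 159 + k, so k = 251 − 248 = 3.
Check atomic number: 97 = 35 + 62 + 0 = 97. ✓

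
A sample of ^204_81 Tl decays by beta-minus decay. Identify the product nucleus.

Pb-204

Beta-minus decay: mass number changes by +0, atomic number by +1.
A: 204 = 204; Z: 81 + 1 = 82.
Z = 82 is lead, so the daughter is ^204_82 Pb.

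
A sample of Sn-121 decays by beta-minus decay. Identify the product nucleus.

Beta-minus decay: mass number changes by +0, atomic number by +1.
A: 121 = 121; Z: 50 + 1 = 51.
Z = 51 is antimony, so the daughter is Sb-121.

Sb-121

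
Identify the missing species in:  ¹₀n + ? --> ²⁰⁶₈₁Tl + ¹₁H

Conserve mass number: 1 + A = 206 + 1, so A = 206.
Conserve atomic number: 0 + Z = 81 + 1, so Z = 82.
Z = 82 is lead, so the species is ²⁰⁶₈₂Pb.

Pb-206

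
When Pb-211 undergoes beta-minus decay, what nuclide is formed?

Beta-minus decay: mass number changes by +0, atomic number by +1.
A: 211 = 211; Z: 82 + 1 = 83.
Z = 83 is bismuth, so the daughter is Bi-211.

Bi-211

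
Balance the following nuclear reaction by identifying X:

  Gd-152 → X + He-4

Sm-148

Conserve mass number: 152 = A + 4, so A = 148.
Conserve atomic number: 64 = Z + 2, so Z = 62.
Z = 62 is samarium, so the species is Sm-148.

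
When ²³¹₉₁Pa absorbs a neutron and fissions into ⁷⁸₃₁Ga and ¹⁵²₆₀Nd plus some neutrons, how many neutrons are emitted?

2

Conserve mass number: 232 = 78 + 152 + k, so k = 232 − 230 = 2.
Check atomic number: 91 = 31 + 60 + 0 = 91. ✓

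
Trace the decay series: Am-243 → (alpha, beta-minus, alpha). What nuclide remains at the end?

Start: (A, Z) = (243, 95).
After α: (239, 93).
After β⁻: (239, 94).
After α: (235, 92).
Z = 92 is uranium.

U-235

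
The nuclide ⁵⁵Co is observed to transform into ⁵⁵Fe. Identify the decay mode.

beta-plus decay or electron capture

ΔA = 55 − 55 = 0; ΔZ = 26 − 27 = -1.
A is unchanged and Z drops by 1 — a proton has become a neutron (β⁺ emission or electron capture).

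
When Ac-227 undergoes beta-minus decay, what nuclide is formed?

Th-227

Beta-minus decay: mass number changes by +0, atomic number by +1.
A: 227 = 227; Z: 89 + 1 = 90.
Z = 90 is thorium, so the daughter is Th-227.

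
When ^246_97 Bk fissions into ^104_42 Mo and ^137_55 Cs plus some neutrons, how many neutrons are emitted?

Conserve mass number: 246 = 104 + 137 + k, so k = 246 − 241 = 5.
Check atomic number: 97 = 42 + 55 + 0 = 97. ✓

5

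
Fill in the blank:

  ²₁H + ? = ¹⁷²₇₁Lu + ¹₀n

Yb-171

Conserve mass number: 2 + A = 172 + 1, so A = 171.
Conserve atomic number: 1 + Z = 71 + 0, so Z = 70.
Z = 70 is ytterbium, so the species is ¹⁷¹₇₀Yb.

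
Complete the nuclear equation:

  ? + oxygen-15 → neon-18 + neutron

alpha particle

Conserve mass number: A + 15 = 18 + 1, so A = 4.
Conserve atomic number: Z + 8 = 10 + 0, so Z = 2.
A = 4 and Z = 2 is helium-4 — an alpha particle.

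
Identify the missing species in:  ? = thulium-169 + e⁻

Er-169

Conserve mass number: A = 169 + 0, so A = 169.
Conserve atomic number: Z = 69 − 1, so Z = 68.
Z = 68 is erbium, so the species is erbium-169.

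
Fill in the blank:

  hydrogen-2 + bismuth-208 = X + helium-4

Pb-206

Conserve mass number: 2 + 208 = A + 4, so A = 206.
Conserve atomic number: 1 + 83 = Z + 2, so Z = 82.
Z = 82 is lead, so the species is lead-206.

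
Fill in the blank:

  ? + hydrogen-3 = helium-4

Conserve mass number: A + 3 = 4, so A = 1.
Conserve atomic number: Z + 1 = 2, so Z = 1.
A = 1 and Z = 1 is hydrogen-1 — a proton.

proton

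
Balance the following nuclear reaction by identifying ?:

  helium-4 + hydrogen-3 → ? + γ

Li-7

Conserve mass number: 4 + 3 = A + 0, so A = 7.
Conserve atomic number: 2 + 1 = Z + 0, so Z = 3.
Z = 3 is lithium, so the species is lithium-7.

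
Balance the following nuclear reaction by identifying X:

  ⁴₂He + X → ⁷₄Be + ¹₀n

Conserve mass number: 4 + A = 7 + 1, so A = 4.
Conserve atomic number: 2 + Z = 4 + 0, so Z = 2.
A = 4 and Z = 2 is ⁴₂He — an alpha particle.

alpha particle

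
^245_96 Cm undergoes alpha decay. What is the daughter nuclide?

Alpha decay: mass number changes by -4, atomic number by -2.
A: 245 − 4 = 241; Z: 96 − 2 = 94.
Z = 94 is plutonium, so the daughter is ^241_94 Pu.

Pu-241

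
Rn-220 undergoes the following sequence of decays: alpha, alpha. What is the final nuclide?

Pb-212

Start: (A, Z) = (220, 86).
After α: (216, 84).
After α: (212, 82).
Z = 82 is lead.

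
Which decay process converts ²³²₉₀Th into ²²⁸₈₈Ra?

ΔA = 228 − 232 = -4; ΔZ = 88 − 90 = -2.
A drops by 4 and Z drops by 2 — the signature of alpha emission.

alpha decay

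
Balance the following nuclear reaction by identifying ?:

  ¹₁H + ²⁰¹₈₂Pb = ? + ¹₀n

Bi-201

Conserve mass number: 1 + 201 = A + 1, so A = 201.
Conserve atomic number: 1 + 82 = Z + 0, so Z = 83.
Z = 83 is bismuth, so the species is ²⁰¹₈₃Bi.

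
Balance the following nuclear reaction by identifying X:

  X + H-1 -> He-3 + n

triton

Conserve mass number: A + 1 = 3 + 1, so A = 3.
Conserve atomic number: Z + 1 = 2 + 0, so Z = 1.
A = 3 and Z = 1 is H-3 — a triton.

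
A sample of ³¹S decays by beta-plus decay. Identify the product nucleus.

P-31

Beta-plus decay: mass number changes by +0, atomic number by -1.
A: 31 = 31; Z: 16 − 1 = 15.
Z = 15 is phosphorus, so the daughter is ³¹P.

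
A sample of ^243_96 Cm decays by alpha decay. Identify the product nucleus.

Alpha decay: mass number changes by -4, atomic number by -2.
A: 243 − 4 = 239; Z: 96 − 2 = 94.
Z = 94 is plutonium, so the daughter is ^239_94 Pu.

Pu-239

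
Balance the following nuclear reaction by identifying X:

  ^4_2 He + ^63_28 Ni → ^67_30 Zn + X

Conserve mass number: 4 + 63 = 67 + A, so A = 0.
Conserve atomic number: 2 + 28 = 30 + Z, so Z = 0.
A = 0 and Z = 0 is ^0_0 γ — a gamma ray.

gamma ray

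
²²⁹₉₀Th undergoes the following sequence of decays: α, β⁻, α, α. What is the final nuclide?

At-217

Start: (A, Z) = (229, 90).
After α: (225, 88).
After β⁻: (225, 89).
After α: (221, 87).
After α: (217, 85).
Z = 85 is astatine.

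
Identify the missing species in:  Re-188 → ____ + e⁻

Os-188

Conserve mass number: 188 = A + 0, so A = 188.
Conserve atomic number: 75 = Z − 1, so Z = 76.
Z = 76 is osmium, so the species is Os-188.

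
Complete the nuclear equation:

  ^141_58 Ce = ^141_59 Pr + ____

beta-minus particle

Conserve mass number: 141 = 141 + A, so A = 0.
Conserve atomic number: 58 = 59 + Z, so Z = -1.
A = 0 and Z = -1 is ^0_-1 e — a beta-minus particle.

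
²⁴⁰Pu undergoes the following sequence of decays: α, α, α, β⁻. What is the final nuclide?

Ac-228

Start: (A, Z) = (240, 94).
After α: (236, 92).
After α: (232, 90).
After α: (228, 88).
After β⁻: (228, 89).
Z = 89 is actinium.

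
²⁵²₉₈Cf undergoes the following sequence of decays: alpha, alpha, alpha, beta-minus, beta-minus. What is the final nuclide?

Start: (A, Z) = (252, 98).
After α: (248, 96).
After α: (244, 94).
After α: (240, 92).
After β⁻: (240, 93).
After β⁻: (240, 94).
Z = 94 is plutonium.

Pu-240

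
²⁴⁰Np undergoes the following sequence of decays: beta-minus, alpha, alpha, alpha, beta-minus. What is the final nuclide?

Ac-228

Start: (A, Z) = (240, 93).
After β⁻: (240, 94).
After α: (236, 92).
After α: (232, 90).
After α: (228, 88).
After β⁻: (228, 89).
Z = 89 is actinium.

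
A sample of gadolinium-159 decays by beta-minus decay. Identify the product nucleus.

Tb-159

Beta-minus decay: mass number changes by +0, atomic number by +1.
A: 159 = 159; Z: 64 + 1 = 65.
Z = 65 is terbium, so the daughter is terbium-159.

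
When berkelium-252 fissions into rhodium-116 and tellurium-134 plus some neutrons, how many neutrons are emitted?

2

Conserve mass number: 252 = 116 + 134 + k, so k = 252 − 250 = 2.
Check atomic number: 97 = 45 + 52 + 0 = 97. ✓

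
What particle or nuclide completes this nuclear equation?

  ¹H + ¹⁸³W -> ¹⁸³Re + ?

neutron

Conserve mass number: 1 + 183 = 183 + A, so A = 1.
Conserve atomic number: 1 + 74 = 75 + Z, so Z = 0.
A = 1 and Z = 0 is ¹n — a neutron.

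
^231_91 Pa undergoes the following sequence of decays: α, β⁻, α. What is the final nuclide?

Start: (A, Z) = (231, 91).
After α: (227, 89).
After β⁻: (227, 90).
After α: (223, 88).
Z = 88 is radium.

Ra-223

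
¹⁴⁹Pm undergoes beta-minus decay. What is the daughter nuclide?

Beta-minus decay: mass number changes by +0, atomic number by +1.
A: 149 = 149; Z: 61 + 1 = 62.
Z = 62 is samarium, so the daughter is ¹⁴⁹Sm.

Sm-149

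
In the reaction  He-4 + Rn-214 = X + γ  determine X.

Ra-218

Conserve mass number: 4 + 214 = A + 0, so A = 218.
Conserve atomic number: 2 + 86 = Z + 0, so Z = 88.
Z = 88 is radium, so the species is Ra-218.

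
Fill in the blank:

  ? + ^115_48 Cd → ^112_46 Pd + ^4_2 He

neutron

Conserve mass number: A + 115 = 112 + 4, so A = 1.
Conserve atomic number: Z + 48 = 46 + 2, so Z = 0.
A = 1 and Z = 0 is ^1_0 n — a neutron.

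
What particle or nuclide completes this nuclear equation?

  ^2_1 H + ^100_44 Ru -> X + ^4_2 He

Tc-98

Conserve mass number: 2 + 100 = A + 4, so A = 98.
Conserve atomic number: 1 + 44 = Z + 2, so Z = 43.
Z = 43 is technetium, so the species is ^98_43 Tc.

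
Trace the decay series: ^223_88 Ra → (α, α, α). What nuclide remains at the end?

Pb-211

Start: (A, Z) = (223, 88).
After α: (219, 86).
After α: (215, 84).
After α: (211, 82).
Z = 82 is lead.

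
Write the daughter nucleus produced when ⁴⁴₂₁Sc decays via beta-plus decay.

Ca-44

Beta-plus decay: mass number changes by +0, atomic number by -1.
A: 44 = 44; Z: 21 − 1 = 20.
Z = 20 is calcium, so the daughter is ⁴⁴₂₀Ca.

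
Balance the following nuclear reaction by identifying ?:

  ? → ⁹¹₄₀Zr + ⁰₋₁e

Y-91

Conserve mass number: A = 91 + 0, so A = 91.
Conserve atomic number: Z = 40 − 1, so Z = 39.
Z = 39 is yttrium, so the species is ⁹¹₃₉Y.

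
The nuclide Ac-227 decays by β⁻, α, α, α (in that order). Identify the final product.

Po-215

Start: (A, Z) = (227, 89).
After β⁻: (227, 90).
After α: (223, 88).
After α: (219, 86).
After α: (215, 84).
Z = 84 is polonium.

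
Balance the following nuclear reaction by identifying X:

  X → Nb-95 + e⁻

Zr-95

Conserve mass number: A = 95 + 0, so A = 95.
Conserve atomic number: Z = 41 − 1, so Z = 40.
Z = 40 is zirconium, so the species is Zr-95.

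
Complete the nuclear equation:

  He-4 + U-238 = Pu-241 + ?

neutron

Conserve mass number: 4 + 238 = 241 + A, so A = 1.
Conserve atomic number: 2 + 92 = 94 + Z, so Z = 0.
A = 1 and Z = 0 is n — a neutron.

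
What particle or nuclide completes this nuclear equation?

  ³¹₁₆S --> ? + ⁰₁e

P-31

Conserve mass number: 31 = A + 0, so A = 31.
Conserve atomic number: 16 = Z + 1, so Z = 15.
Z = 15 is phosphorus, so the species is ³¹₁₅P.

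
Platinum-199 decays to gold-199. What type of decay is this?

ΔA = 199 − 199 = 0; ΔZ = 79 − 78 = +1.
A is unchanged and Z rises by 1 — a neutron has become a proton (β⁻ decay).

beta-minus decay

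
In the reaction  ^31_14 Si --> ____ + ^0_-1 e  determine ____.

Conserve mass number: 31 = A + 0, so A = 31.
Conserve atomic number: 14 = Z − 1, so Z = 15.
Z = 15 is phosphorus, so the species is ^31_15 P.

P-31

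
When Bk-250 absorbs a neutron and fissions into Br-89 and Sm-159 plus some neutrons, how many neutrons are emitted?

3

Conserve mass number: 251 = 89 + 159 + k, so k = 251 − 248 = 3.
Check atomic number: 97 = 35 + 62 + 0 = 97. ✓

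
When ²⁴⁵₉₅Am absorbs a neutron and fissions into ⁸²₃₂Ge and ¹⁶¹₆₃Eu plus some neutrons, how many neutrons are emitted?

3

Conserve mass number: 246 = 82 + 161 + k, so k = 246 − 243 = 3.
Check atomic number: 95 = 32 + 63 + 0 = 95. ✓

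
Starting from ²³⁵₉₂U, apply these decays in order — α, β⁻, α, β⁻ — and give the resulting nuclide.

Start: (A, Z) = (235, 92).
After α: (231, 90).
After β⁻: (231, 91).
After α: (227, 89).
After β⁻: (227, 90).
Z = 90 is thorium.

Th-227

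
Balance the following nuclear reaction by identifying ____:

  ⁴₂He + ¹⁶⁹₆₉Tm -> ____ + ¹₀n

Lu-172

Conserve mass number: 4 + 169 = A + 1, so A = 172.
Conserve atomic number: 2 + 69 = Z + 0, so Z = 71.
Z = 71 is lutetium, so the species is ¹⁷²₇₁Lu.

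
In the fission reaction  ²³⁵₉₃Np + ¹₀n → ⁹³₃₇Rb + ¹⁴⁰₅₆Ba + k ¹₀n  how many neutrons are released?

3

Conserve mass number: 236 = 93 + 140 + k, so k = 236 − 233 = 3.
Check atomic number: 93 = 37 + 56 + 0 = 93. ✓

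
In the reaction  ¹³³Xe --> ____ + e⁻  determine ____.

Conserve mass number: 133 = A + 0, so A = 133.
Conserve atomic number: 54 = Z − 1, so Z = 55.
Z = 55 is caesium, so the species is ¹³³Cs.

Cs-133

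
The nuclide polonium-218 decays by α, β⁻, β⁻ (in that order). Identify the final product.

Start: (A, Z) = (218, 84).
After α: (214, 82).
After β⁻: (214, 83).
After β⁻: (214, 84).
Z = 84 is polonium.

Po-214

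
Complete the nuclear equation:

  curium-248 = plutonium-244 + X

Conserve mass number: 248 = 244 + A, so A = 4.
Conserve atomic number: 96 = 94 + Z, so Z = 2.
A = 4 and Z = 2 is helium-4 — an alpha particle.

alpha particle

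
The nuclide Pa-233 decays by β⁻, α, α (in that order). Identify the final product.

Start: (A, Z) = (233, 91).
After β⁻: (233, 92).
After α: (229, 90).
After α: (225, 88).
Z = 88 is radium.

Ra-225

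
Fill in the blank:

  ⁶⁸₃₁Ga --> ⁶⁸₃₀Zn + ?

positron

Conserve mass number: 68 = 68 + A, so A = 0.
Conserve atomic number: 31 = 30 + Z, so Z = 1.
A = 0 and Z = 1 is ⁰₁e — a positron.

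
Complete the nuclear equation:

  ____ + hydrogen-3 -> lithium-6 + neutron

Conserve mass number: A + 3 = 6 + 1, so A = 4.
Conserve atomic number: Z + 1 = 3 + 0, so Z = 2.
A = 4 and Z = 2 is helium-4 — an alpha particle.

alpha particle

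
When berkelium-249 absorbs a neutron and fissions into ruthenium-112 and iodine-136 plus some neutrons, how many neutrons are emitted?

2

Conserve mass number: 250 = 112 + 136 + k, so k = 250 − 248 = 2.
Check atomic number: 97 = 44 + 53 + 0 = 97. ✓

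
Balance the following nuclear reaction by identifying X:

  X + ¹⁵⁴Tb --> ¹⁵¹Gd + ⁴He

proton

Conserve mass number: A + 154 = 151 + 4, so A = 1.
Conserve atomic number: Z + 65 = 64 + 2, so Z = 1.
A = 1 and Z = 1 is ¹H — a proton.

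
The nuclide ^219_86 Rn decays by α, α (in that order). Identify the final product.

Start: (A, Z) = (219, 86).
After α: (215, 84).
After α: (211, 82).
Z = 82 is lead.

Pb-211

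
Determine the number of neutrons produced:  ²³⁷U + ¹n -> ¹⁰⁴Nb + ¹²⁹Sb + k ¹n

5

Conserve mass number: 238 = 104 + 129 + k, so k = 238 − 233 = 5.
Check atomic number: 92 = 41 + 51 + 0 = 92. ✓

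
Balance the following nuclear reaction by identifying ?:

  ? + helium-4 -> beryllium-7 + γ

Conserve mass number: A + 4 = 7 + 0, so A = 3.
Conserve atomic number: Z + 2 = 4 + 0, so Z = 2.
Z = 2 is helium, so the species is helium-3.

He-3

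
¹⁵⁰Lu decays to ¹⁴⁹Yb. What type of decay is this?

proton emission

ΔA = 149 − 150 = -1; ΔZ = 70 − 71 = -1.
A drops by 1 and Z drops by 1 — a proton was emitted.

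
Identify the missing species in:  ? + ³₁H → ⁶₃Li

Conserve mass number: A + 3 = 6, so A = 3.
Conserve atomic number: Z + 1 = 3, so Z = 2.
Z = 2 is helium, so the species is ³₂He.

He-3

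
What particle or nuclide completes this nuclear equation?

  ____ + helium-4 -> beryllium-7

Conserve mass number: A + 4 = 7, so A = 3.
Conserve atomic number: Z + 2 = 4, so Z = 2.
Z = 2 is helium, so the species is helium-3.

He-3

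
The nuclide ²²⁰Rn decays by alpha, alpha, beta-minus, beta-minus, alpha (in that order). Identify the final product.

Start: (A, Z) = (220, 86).
After α: (216, 84).
After α: (212, 82).
After β⁻: (212, 83).
After β⁻: (212, 84).
After α: (208, 82).
Z = 82 is lead.

Pb-208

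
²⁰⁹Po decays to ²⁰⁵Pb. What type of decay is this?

ΔA = 205 − 209 = -4; ΔZ = 82 − 84 = -2.
A drops by 4 and Z drops by 2 — the signature of alpha emission.

alpha decay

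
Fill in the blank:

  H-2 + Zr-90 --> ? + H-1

Conserve mass number: 2 + 90 = A + 1, so A = 91.
Conserve atomic number: 1 + 40 = Z + 1, so Z = 40.
Z = 40 is zirconium, so the species is Zr-91.

Zr-91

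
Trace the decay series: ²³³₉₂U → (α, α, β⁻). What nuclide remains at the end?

Ac-225

Start: (A, Z) = (233, 92).
After α: (229, 90).
After α: (225, 88).
After β⁻: (225, 89).
Z = 89 is actinium.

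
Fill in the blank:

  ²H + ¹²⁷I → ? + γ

Xe-129

Conserve mass number: 2 + 127 = A + 0, so A = 129.
Conserve atomic number: 1 + 53 = Z + 0, so Z = 54.
Z = 54 is xenon, so the species is ¹²⁹Xe.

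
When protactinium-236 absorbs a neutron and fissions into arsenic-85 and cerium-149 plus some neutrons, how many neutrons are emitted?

Conserve mass number: 237 = 85 + 149 + k, so k = 237 − 234 = 3.
Check atomic number: 91 = 33 + 58 + 0 = 91. ✓

3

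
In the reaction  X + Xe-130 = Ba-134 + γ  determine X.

alpha particle

Conserve mass number: A + 130 = 134 + 0, so A = 4.
Conserve atomic number: Z + 54 = 56 + 0, so Z = 2.
A = 4 and Z = 2 is He-4 — an alpha particle.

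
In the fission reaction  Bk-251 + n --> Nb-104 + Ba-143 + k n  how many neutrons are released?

Conserve mass number: 252 = 104 + 143 + k, so k = 252 − 247 = 5.
Check atomic number: 97 = 41 + 56 + 0 = 97. ✓

5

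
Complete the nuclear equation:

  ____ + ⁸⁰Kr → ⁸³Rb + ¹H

alpha particle

Conserve mass number: A + 80 = 83 + 1, so A = 4.
Conserve atomic number: Z + 36 = 37 + 1, so Z = 2.
A = 4 and Z = 2 is ⁴He — an alpha particle.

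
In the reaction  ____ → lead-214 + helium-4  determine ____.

Po-218

Conserve mass number: A = 214 + 4, so A = 218.
Conserve atomic number: Z = 82 + 2, so Z = 84.
Z = 84 is polonium, so the species is polonium-218.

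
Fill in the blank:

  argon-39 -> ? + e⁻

K-39

Conserve mass number: 39 = A + 0, so A = 39.
Conserve atomic number: 18 = Z − 1, so Z = 19.
Z = 19 is potassium, so the species is potassium-39.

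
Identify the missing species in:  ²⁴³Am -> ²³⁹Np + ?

alpha particle

Conserve mass number: 243 = 239 + A, so A = 4.
Conserve atomic number: 95 = 93 + Z, so Z = 2.
A = 4 and Z = 2 is ⁴He — an alpha particle.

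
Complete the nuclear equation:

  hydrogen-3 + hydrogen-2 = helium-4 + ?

Conserve mass number: 3 + 2 = 4 + A, so A = 1.
Conserve atomic number: 1 + 1 = 2 + Z, so Z = 0.
A = 1 and Z = 0 is neutron — a neutron.

neutron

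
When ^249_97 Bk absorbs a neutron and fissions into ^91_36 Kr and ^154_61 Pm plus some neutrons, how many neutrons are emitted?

Conserve mass number: 250 = 91 + 154 + k, so k = 250 − 245 = 5.
Check atomic number: 97 = 36 + 61 + 0 = 97. ✓

5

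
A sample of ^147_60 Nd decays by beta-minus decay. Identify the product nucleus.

Pm-147

Beta-minus decay: mass number changes by +0, atomic number by +1.
A: 147 = 147; Z: 60 + 1 = 61.
Z = 61 is promethium, so the daughter is ^147_61 Pm.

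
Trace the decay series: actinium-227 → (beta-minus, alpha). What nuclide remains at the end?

Ra-223

Start: (A, Z) = (227, 89).
After β⁻: (227, 90).
After α: (223, 88).
Z = 88 is radium.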